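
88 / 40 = 11 / 5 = 2.20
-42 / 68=-21 / 34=-0.62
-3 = -3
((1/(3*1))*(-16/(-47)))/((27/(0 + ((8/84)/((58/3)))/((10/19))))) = 152/3864105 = 0.00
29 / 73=0.40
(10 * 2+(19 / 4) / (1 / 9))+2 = 259 / 4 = 64.75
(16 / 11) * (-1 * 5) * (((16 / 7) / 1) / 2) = -640 / 77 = -8.31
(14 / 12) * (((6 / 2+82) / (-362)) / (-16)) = 595 / 34752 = 0.02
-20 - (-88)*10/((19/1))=500/19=26.32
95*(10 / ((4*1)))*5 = 2375 / 2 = 1187.50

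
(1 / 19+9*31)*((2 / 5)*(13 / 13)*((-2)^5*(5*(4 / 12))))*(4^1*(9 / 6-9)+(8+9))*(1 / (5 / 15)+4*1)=30878848 / 57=541734.18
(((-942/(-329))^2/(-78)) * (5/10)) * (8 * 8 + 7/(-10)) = -46808451/14071330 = -3.33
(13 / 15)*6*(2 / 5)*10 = 104 / 5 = 20.80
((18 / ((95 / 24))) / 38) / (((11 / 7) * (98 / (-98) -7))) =-189 / 19855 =-0.01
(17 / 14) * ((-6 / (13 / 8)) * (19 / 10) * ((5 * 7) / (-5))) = 3876 / 65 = 59.63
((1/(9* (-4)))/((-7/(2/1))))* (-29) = -29/126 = -0.23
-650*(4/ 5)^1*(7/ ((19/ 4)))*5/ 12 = -18200/ 57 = -319.30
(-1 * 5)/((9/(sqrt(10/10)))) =-0.56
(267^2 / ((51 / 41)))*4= 3897132 / 17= 229243.06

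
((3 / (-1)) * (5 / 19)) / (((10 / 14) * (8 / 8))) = -21 / 19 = -1.11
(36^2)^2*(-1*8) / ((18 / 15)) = -11197440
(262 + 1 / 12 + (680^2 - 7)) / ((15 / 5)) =5551861 / 36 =154218.36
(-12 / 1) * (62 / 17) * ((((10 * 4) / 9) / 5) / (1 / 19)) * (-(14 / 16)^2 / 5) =28861 / 255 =113.18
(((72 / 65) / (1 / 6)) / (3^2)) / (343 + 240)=0.00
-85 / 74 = -1.15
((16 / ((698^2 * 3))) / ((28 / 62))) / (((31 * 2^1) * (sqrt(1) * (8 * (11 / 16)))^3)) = 8 / 3404459751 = 0.00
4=4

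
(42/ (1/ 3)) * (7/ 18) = 49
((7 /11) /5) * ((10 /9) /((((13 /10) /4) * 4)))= 140 /1287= 0.11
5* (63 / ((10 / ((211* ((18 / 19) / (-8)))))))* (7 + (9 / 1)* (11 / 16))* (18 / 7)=-32455809 / 1216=-26690.63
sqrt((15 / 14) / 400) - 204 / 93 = -68 / 31+ sqrt(210) / 280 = -2.14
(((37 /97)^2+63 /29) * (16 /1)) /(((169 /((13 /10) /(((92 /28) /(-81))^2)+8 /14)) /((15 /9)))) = 148132399715296 /512274971481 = 289.17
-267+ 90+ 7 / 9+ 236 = 538 / 9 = 59.78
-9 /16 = -0.56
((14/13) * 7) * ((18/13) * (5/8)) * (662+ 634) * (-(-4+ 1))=4286520/169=25364.02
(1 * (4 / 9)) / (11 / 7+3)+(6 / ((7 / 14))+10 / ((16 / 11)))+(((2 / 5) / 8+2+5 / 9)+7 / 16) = 15851 / 720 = 22.02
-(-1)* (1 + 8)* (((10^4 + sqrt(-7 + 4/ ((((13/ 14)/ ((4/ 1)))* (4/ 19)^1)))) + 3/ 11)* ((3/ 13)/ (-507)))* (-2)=18* sqrt(12649)/ 28561 + 1980054/ 24167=82.00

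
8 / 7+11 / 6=125 / 42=2.98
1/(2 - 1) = 1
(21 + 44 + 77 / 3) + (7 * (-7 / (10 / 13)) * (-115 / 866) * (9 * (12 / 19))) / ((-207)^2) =90.67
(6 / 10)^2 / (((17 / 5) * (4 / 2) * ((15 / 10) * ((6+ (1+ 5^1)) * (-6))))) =-1 / 2040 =-0.00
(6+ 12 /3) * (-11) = -110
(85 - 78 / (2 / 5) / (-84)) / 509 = 2445 / 14252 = 0.17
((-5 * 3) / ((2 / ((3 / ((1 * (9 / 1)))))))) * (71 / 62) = -355 / 124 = -2.86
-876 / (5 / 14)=-12264 / 5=-2452.80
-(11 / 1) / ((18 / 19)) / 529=-209 / 9522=-0.02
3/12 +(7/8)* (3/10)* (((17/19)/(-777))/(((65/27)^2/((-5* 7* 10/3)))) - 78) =-48042973/2376140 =-20.22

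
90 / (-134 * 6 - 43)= -90 / 847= -0.11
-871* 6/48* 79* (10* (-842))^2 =-609788798450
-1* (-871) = 871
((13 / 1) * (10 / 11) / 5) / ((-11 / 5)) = -130 / 121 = -1.07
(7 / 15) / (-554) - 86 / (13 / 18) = -12863971 / 108030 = -119.08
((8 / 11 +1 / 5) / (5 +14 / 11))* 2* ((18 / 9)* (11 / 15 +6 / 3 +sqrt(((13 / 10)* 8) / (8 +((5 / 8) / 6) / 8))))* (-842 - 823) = -309468 / 115 - 21312* sqrt(1200030) / 20815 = -3812.64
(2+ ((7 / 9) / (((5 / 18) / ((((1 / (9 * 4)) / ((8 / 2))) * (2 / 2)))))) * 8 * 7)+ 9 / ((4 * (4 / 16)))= 544 / 45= 12.09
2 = 2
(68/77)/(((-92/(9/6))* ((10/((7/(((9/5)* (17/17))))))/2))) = -17/1518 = -0.01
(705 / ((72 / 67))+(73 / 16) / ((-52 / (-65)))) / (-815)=-25411 / 31296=-0.81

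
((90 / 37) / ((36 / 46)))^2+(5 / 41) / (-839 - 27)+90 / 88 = 11423993675 / 1069369708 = 10.68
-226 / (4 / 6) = -339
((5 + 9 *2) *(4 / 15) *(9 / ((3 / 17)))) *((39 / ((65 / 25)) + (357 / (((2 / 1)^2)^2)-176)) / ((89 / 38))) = -18522.42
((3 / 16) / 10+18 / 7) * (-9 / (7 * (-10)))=26109 / 78400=0.33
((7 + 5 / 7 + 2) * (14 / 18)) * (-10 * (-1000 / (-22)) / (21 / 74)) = -25160000 / 2079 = -12101.97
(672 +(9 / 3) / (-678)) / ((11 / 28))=1710.53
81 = 81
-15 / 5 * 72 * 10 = -2160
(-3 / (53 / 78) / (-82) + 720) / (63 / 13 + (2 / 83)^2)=140127778089 / 943210207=148.56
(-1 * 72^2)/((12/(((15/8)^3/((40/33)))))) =-601425/256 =-2349.32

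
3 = 3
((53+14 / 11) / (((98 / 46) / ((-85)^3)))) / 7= -8432550375 / 3773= -2234972.27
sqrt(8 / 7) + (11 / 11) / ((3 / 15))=2 * sqrt(14) / 7 + 5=6.07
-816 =-816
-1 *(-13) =13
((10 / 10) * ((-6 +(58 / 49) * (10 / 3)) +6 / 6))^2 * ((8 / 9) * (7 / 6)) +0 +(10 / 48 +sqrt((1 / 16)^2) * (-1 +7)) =578881 / 333396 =1.74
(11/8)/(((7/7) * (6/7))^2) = 539/288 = 1.87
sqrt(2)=1.41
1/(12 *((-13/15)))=-5/52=-0.10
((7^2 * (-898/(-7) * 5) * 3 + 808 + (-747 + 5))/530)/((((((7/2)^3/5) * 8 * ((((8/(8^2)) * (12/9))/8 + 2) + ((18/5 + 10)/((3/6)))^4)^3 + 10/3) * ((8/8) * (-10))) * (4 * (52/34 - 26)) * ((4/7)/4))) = 118424151562500000/1046426585213038586661508831172080439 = 0.00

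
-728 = -728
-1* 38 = -38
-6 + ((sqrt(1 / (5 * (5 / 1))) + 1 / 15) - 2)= -7.73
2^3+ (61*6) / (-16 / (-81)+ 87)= 86150 / 7063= 12.20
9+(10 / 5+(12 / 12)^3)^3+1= 37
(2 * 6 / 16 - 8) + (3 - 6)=-41 / 4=-10.25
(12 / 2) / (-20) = -3 / 10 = -0.30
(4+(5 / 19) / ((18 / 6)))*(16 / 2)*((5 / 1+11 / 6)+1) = 43804 / 171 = 256.16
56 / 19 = 2.95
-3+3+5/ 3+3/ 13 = 74/ 39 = 1.90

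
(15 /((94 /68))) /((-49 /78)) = -39780 /2303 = -17.27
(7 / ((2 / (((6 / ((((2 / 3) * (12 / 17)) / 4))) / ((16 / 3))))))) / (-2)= -1071 / 64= -16.73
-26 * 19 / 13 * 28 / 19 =-56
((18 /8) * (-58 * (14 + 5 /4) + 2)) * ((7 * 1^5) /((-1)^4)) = -111195 /8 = -13899.38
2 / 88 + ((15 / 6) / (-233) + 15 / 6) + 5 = 77013 / 10252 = 7.51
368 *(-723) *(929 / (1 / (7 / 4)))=-432553548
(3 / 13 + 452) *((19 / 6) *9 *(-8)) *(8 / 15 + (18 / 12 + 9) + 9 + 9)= -2993586.80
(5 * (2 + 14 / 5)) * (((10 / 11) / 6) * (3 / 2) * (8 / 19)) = 480 / 209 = 2.30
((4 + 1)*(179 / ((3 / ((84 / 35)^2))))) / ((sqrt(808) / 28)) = 60144*sqrt(202) / 505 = 1692.69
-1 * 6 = -6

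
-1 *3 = -3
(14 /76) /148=7 /5624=0.00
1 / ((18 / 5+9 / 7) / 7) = 245 / 171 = 1.43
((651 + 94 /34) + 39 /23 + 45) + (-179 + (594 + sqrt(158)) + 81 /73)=sqrt(158) + 31870256 /28543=1129.14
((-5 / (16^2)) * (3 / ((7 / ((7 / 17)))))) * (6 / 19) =-45 / 41344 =-0.00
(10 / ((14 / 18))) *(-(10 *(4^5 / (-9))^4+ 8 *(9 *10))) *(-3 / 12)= 27487802504200 / 5103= 5386596610.66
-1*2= -2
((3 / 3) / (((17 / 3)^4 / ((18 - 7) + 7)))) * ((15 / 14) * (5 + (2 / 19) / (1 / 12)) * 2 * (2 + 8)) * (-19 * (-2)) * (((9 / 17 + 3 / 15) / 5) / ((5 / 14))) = 36.37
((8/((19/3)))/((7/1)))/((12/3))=6/133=0.05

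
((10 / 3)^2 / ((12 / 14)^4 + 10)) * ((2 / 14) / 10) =1715 / 113877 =0.02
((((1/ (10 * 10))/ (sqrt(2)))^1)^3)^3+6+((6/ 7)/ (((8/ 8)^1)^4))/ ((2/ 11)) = sqrt(2)/ 32000000000000000000+75/ 7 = 10.71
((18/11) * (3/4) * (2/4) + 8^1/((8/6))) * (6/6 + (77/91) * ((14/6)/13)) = 14162/1859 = 7.62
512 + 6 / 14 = 512.43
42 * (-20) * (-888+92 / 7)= 734880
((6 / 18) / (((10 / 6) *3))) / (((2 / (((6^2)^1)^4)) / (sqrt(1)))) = 279936 / 5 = 55987.20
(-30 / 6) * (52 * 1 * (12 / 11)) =-283.64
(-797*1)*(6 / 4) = -2391 / 2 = -1195.50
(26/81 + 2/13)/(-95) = -100/20007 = -0.00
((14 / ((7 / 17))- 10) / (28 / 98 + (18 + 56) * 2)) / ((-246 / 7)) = -98 / 21279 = -0.00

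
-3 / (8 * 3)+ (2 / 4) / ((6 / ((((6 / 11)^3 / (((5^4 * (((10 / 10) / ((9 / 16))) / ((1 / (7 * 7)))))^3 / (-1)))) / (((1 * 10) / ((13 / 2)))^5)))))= -31318163800000002436053373 / 250545310400000000000000000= -0.13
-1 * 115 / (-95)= 1.21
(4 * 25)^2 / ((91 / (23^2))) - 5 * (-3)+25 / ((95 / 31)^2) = 1910270216 / 32851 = 58149.53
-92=-92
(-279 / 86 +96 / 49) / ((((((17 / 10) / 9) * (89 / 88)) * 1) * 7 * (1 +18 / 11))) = -235877400 / 647141873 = -0.36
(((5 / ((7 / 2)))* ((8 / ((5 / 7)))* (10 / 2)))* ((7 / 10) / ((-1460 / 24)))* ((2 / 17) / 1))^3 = -303464448 / 238905065125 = -0.00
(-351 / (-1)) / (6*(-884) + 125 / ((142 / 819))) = -0.08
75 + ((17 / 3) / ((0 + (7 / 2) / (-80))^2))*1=446225 / 147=3035.54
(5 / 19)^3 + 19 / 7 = 131196 / 48013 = 2.73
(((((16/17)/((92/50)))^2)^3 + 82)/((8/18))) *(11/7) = 14506894303482980619/50025170792993774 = 289.99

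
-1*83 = -83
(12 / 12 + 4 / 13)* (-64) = -1088 / 13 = -83.69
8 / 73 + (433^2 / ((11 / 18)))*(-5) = -1231802642 / 803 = -1534000.80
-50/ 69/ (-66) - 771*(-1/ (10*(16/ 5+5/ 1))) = 1757617/ 186714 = 9.41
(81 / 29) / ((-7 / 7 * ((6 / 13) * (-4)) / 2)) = 351 / 116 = 3.03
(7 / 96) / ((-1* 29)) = -7 / 2784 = -0.00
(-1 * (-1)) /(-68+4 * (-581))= -1 /2392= -0.00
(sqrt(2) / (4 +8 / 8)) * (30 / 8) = 3 * sqrt(2) / 4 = 1.06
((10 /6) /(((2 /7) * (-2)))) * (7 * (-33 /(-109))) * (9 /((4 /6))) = -72765 /872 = -83.45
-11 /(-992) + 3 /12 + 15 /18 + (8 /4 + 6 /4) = 13673 /2976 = 4.59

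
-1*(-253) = 253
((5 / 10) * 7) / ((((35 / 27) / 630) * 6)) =567 / 2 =283.50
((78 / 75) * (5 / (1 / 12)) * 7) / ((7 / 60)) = 3744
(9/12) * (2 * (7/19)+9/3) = 2.80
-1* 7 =-7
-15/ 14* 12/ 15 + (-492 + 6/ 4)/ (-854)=-69/ 244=-0.28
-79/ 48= -1.65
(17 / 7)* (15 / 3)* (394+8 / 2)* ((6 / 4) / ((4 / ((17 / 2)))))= 862665 / 56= 15404.73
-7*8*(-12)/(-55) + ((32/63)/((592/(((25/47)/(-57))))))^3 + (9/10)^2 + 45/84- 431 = -59184038023925332186706363/133939184657565606961950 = -441.87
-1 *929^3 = -801765089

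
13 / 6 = 2.17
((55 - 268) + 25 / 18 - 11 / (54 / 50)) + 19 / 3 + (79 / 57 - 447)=-661.08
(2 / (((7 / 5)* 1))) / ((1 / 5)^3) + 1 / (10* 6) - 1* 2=74167 / 420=176.59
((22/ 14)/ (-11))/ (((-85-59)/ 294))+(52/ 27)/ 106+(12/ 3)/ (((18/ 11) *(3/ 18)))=171451/ 11448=14.98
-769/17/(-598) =769/10166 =0.08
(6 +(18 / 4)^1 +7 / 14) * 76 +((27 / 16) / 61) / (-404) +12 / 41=13519894445 / 16166464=836.29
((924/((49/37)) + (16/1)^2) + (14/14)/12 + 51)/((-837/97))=-8187091/70308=-116.45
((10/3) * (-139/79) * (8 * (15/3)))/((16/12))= -13900/79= -175.95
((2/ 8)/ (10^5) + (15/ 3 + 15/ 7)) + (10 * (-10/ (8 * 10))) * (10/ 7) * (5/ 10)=2500001/ 400000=6.25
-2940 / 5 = -588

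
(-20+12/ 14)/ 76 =-0.25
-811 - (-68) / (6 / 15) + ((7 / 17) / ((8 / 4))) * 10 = -10862 / 17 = -638.94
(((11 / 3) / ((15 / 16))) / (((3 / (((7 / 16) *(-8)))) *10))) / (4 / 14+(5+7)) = -0.04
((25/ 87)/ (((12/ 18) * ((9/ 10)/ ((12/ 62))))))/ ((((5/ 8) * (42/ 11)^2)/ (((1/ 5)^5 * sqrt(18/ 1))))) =484 * sqrt(2)/ 49557375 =0.00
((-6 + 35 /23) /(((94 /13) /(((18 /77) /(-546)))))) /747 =0.00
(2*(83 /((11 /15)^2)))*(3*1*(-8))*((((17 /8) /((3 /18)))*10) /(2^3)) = -14286375 /121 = -118069.21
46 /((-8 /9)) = -51.75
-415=-415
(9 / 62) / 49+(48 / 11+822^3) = 18560766649587 / 33418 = 555412252.37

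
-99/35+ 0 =-99/35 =-2.83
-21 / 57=-7 / 19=-0.37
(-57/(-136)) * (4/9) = 19/102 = 0.19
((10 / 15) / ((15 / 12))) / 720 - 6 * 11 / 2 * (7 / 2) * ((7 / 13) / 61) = -545341 / 535275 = -1.02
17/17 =1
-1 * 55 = -55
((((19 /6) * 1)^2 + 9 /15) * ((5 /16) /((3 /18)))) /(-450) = -1913 /43200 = -0.04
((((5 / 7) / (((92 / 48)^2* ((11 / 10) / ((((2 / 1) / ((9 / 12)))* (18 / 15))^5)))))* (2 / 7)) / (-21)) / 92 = -50331648 / 5738261375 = -0.01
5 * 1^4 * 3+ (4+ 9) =28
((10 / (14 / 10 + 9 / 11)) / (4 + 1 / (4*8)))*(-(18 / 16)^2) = -7425 / 5246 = -1.42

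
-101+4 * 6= -77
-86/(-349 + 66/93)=2666/10797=0.25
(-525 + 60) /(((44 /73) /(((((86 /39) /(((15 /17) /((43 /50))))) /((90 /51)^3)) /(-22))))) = 349475834527 /25482600000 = 13.71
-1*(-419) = 419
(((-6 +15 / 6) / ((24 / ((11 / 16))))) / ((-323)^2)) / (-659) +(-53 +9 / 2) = -2560904704051 / 52802158848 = -48.50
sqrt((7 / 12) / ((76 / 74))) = 0.75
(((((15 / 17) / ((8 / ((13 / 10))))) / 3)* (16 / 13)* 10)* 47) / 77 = 470 / 1309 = 0.36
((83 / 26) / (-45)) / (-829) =83 / 969930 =0.00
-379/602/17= -0.04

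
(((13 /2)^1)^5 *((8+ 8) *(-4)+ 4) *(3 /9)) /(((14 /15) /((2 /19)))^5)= -1409753109375 /332926367144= -4.23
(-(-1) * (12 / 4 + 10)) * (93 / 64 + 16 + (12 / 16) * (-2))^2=13551733 / 4096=3308.53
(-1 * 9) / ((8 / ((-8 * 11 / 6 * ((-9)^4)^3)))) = 9320174703873 / 2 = 4660087351936.50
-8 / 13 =-0.62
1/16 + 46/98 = 417/784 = 0.53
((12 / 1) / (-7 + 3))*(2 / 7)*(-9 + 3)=36 / 7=5.14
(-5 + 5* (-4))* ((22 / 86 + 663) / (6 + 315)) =-713000 / 13803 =-51.66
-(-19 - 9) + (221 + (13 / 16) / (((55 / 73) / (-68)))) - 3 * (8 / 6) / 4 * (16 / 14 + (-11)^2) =82429 / 1540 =53.53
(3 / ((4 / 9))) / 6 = 9 / 8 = 1.12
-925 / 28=-33.04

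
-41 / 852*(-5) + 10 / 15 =773 / 852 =0.91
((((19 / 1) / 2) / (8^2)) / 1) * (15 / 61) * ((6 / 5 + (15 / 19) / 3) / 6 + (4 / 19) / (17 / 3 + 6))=1045 / 109312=0.01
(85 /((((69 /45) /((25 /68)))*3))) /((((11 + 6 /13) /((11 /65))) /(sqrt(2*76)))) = 1375*sqrt(38) /6854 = 1.24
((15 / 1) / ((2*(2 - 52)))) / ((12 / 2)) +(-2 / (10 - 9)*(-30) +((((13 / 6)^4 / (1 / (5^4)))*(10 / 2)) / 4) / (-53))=-363874369 / 1373760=-264.87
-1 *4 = -4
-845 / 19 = -44.47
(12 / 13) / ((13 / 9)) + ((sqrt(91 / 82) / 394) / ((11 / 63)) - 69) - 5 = -12398 / 169 + 63*sqrt(7462) / 355388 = -73.35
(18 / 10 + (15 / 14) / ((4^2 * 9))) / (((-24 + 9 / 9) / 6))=-6073 / 12880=-0.47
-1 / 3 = -0.33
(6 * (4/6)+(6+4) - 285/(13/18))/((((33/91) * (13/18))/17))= -3532872/143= -24705.40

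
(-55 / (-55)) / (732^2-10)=1 / 535814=0.00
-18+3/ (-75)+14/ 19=-8219/ 475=-17.30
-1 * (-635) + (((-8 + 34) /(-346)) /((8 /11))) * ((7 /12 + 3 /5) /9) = 474563447 /747360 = 634.99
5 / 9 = 0.56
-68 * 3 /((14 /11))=-1122 /7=-160.29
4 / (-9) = -4 / 9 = -0.44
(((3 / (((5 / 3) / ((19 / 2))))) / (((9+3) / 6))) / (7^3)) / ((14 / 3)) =513 / 96040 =0.01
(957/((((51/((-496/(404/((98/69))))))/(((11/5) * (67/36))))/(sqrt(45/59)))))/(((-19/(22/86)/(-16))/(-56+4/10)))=34946477296192 * sqrt(295)/428306551425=1401.39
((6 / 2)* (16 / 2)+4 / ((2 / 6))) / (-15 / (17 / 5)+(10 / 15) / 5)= -9180 / 1091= -8.41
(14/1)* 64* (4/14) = 256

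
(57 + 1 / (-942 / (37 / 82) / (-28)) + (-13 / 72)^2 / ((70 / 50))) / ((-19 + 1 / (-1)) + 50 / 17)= -3.34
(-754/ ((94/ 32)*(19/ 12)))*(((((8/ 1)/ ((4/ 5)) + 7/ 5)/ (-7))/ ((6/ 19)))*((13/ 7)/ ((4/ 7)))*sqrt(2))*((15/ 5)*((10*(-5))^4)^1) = 16761420000000*sqrt(2)/ 329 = 72049323673.65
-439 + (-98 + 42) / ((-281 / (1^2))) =-123303 / 281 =-438.80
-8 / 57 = -0.14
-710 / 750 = -71 / 75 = -0.95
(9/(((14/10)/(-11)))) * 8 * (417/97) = -1651320/679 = -2431.99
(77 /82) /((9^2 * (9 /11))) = 847 /59778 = 0.01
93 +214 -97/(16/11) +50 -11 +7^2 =5253/16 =328.31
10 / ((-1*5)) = -2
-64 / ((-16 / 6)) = 24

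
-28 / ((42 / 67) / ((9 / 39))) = -134 / 13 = -10.31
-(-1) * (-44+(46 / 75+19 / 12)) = -12541 / 300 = -41.80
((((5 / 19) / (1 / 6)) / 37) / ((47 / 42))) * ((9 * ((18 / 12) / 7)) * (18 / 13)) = 43740 / 429533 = 0.10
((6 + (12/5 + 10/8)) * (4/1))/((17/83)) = 16019/85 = 188.46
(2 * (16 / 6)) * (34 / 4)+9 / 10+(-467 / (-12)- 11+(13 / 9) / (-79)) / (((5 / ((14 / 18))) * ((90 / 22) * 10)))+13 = 3417416311 / 57591000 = 59.34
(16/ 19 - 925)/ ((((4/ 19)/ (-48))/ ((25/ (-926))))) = -2633850/ 463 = -5688.66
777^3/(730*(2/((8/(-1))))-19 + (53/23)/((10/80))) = -2562460.74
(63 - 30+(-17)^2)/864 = 161/432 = 0.37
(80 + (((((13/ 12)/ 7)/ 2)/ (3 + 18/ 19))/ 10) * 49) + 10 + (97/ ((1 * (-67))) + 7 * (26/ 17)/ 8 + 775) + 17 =18082487831/ 20502000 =881.99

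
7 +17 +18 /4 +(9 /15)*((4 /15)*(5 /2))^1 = 289 /10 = 28.90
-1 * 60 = -60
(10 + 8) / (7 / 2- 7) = -36 / 7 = -5.14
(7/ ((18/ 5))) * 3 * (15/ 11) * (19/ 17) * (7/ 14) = 3325/ 748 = 4.45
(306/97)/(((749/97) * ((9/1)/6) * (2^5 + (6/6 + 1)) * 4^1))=3/1498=0.00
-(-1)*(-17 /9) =-17 /9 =-1.89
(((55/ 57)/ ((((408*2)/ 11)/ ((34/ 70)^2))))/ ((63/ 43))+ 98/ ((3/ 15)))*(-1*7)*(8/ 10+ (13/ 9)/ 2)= -2834922758587/ 542959200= -5221.24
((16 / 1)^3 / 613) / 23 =0.29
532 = 532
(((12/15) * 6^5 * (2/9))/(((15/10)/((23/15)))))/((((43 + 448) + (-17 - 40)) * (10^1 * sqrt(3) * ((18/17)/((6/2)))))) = 25024 * sqrt(3)/81375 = 0.53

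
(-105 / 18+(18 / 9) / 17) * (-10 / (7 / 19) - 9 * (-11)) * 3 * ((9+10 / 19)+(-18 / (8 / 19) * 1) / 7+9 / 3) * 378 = -27039024045 / 9044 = -2989719.60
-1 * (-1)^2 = -1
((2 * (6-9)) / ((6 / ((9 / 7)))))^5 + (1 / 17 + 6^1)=727288 / 285719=2.55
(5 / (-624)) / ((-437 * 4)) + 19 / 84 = 1727059 / 7635264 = 0.23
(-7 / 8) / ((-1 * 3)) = 7 / 24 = 0.29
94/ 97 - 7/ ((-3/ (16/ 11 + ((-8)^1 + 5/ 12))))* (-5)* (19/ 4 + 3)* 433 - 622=36771587605/ 153648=239323.57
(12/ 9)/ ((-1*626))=-2/ 939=-0.00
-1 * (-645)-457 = 188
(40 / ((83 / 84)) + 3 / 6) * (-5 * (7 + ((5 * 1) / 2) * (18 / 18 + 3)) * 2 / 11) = -578255 / 913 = -633.36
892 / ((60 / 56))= 12488 / 15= 832.53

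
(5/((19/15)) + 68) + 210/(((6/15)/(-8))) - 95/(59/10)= -4645597/1121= -4144.15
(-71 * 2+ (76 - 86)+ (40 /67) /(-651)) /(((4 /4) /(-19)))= 125966656 /43617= 2888.02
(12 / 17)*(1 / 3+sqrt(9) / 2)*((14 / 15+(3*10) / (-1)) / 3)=-9592 / 765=-12.54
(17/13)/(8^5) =17/425984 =0.00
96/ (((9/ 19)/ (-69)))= -13984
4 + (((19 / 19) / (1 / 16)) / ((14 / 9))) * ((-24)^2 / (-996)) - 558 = -325330 / 581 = -559.95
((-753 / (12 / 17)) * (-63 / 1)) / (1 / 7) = 1881747 / 4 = 470436.75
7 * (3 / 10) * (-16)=-168 / 5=-33.60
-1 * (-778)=778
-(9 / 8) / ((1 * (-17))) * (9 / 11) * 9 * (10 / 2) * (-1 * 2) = -3645 / 748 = -4.87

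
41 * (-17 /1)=-697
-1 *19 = -19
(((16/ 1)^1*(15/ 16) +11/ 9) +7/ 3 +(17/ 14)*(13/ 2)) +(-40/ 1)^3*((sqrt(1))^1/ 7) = -2297335/ 252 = -9116.41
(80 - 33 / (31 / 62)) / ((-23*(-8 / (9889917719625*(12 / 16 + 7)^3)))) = 2062413771497438625 / 5888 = 350274078039646.51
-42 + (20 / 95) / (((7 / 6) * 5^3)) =-42.00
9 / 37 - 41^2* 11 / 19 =-683996 / 703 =-972.97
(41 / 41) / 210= 1 / 210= 0.00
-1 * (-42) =42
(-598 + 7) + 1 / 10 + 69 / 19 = -111581 / 190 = -587.27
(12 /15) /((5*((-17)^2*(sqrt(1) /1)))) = 4 /7225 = 0.00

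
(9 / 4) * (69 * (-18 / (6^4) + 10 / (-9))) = -5589 / 32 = -174.66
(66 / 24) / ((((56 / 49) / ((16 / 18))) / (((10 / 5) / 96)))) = 77 / 1728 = 0.04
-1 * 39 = -39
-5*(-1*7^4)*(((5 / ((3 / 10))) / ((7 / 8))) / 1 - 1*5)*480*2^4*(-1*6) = -7771008000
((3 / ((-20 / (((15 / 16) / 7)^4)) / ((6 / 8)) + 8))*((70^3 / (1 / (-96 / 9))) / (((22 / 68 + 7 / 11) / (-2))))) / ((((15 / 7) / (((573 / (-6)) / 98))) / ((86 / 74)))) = 609571323900000 / 4179808060651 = 145.84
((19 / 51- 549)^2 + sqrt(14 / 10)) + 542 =sqrt(35) / 5 + 784290142 / 2601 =301535.26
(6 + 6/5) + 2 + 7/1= 81/5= 16.20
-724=-724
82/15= 5.47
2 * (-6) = -12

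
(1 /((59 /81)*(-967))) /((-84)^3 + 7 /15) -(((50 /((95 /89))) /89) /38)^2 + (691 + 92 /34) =779553351953374354807 /1123752280837616213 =693.71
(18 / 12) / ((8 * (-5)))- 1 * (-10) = 9.96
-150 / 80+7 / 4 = -1 / 8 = -0.12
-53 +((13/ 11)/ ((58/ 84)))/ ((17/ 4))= -285235/ 5423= -52.60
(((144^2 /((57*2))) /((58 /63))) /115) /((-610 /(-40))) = 435456 /3865265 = 0.11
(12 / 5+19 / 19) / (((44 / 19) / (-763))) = -246449 / 220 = -1120.22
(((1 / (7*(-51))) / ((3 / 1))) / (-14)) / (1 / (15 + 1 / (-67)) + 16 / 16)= 502 / 8029287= 0.00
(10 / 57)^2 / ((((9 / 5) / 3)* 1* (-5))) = -100 / 9747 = -0.01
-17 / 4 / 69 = -17 / 276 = -0.06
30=30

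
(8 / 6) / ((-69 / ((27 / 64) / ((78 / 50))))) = -25 / 4784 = -0.01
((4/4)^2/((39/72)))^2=576/169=3.41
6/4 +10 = 11.50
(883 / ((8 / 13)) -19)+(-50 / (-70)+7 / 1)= 1423.59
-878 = -878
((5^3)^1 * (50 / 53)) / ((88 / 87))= 271875 / 2332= 116.58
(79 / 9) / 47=79 / 423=0.19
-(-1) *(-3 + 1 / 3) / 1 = -8 / 3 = -2.67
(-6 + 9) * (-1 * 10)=-30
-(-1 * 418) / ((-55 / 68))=-2584 / 5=-516.80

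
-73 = -73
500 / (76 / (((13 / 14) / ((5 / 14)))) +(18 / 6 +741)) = 1625 / 2513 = 0.65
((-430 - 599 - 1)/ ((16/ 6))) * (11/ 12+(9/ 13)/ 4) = -43775/ 104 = -420.91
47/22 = 2.14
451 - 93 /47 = 21104 /47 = 449.02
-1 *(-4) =4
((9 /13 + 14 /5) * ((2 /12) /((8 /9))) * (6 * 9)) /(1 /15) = 55161 /104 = 530.39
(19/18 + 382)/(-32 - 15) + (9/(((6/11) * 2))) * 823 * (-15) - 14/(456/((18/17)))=-55665077101/546516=-101854.43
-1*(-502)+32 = 534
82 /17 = 4.82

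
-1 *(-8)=8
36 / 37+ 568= 21052 / 37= 568.97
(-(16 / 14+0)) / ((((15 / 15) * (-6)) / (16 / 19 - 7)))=-156 / 133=-1.17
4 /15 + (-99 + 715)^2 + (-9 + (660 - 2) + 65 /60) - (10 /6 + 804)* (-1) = 22854721 /60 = 380912.02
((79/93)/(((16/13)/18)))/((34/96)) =18486/527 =35.08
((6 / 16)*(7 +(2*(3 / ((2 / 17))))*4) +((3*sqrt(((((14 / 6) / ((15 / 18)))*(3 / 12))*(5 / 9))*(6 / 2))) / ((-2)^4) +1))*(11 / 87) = 11*sqrt(42) / 2784 +7051 / 696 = 10.16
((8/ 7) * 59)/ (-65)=-1.04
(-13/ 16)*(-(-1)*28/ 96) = -91/ 384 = -0.24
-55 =-55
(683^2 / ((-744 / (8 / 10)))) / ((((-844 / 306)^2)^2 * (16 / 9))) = -766881719377227 / 157300998837760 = -4.88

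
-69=-69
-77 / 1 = -77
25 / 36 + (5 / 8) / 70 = 709 / 1008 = 0.70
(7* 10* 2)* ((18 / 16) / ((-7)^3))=-45 / 98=-0.46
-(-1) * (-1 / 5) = -1 / 5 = -0.20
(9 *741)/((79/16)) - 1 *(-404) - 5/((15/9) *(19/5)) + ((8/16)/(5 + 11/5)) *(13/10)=379113193/216144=1753.98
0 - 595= -595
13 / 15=0.87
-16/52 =-4/13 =-0.31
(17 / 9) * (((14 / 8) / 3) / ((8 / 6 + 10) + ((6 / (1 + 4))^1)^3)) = 14875 / 176328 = 0.08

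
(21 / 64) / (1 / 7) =147 / 64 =2.30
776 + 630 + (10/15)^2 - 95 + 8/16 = 1311.94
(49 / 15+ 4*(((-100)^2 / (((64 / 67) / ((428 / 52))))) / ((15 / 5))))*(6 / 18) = 22403762 / 585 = 38297.03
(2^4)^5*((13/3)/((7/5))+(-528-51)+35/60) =-4222877696/7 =-603268242.29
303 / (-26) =-303 / 26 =-11.65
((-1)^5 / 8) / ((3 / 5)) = -5 / 24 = -0.21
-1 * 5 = -5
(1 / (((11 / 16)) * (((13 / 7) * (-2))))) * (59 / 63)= -472 / 1287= -0.37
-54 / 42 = -9 / 7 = -1.29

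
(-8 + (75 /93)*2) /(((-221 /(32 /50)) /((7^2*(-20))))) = -620928 /34255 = -18.13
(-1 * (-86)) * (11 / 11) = 86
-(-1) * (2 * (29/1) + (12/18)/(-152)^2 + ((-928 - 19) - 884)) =-61445087/34656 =-1773.00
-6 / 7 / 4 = -3 / 14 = -0.21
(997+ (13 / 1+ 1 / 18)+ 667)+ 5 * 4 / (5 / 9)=30835 / 18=1713.06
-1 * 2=-2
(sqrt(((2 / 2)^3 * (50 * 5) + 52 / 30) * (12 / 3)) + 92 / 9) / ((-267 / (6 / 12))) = -8 * sqrt(885) / 4005-46 / 2403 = -0.08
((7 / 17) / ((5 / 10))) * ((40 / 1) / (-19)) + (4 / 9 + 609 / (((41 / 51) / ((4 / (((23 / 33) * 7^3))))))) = 1529399552 / 134323749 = 11.39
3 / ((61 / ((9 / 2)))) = 27 / 122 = 0.22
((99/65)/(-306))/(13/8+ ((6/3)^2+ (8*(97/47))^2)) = -8836/493916215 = -0.00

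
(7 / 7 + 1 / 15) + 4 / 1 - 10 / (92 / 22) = 923 / 345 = 2.68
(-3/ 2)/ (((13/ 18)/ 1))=-27/ 13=-2.08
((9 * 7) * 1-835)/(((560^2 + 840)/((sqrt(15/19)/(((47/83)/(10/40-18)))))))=1137349 * sqrt(285)/280794920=0.07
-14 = -14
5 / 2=2.50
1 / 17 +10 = 171 / 17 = 10.06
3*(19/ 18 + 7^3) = 6193/ 6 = 1032.17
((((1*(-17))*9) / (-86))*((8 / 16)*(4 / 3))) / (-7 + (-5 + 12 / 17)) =-289 / 2752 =-0.11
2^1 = 2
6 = 6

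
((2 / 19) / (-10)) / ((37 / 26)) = -26 / 3515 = -0.01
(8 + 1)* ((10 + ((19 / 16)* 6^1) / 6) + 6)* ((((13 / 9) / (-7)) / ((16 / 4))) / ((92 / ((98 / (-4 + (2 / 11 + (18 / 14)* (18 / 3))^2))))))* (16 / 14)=-21196175 / 127308864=-0.17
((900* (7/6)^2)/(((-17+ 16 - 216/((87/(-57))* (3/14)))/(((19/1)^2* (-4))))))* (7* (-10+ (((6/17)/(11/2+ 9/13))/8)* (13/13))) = 1403028684050/7477093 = 187643.60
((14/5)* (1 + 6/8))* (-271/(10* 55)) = -2.41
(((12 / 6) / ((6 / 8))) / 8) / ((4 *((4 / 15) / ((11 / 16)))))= 0.21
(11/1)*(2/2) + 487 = 498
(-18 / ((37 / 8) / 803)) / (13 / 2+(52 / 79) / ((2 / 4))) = -18269856 / 45695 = -399.82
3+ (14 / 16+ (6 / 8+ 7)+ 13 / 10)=12.92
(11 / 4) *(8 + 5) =143 / 4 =35.75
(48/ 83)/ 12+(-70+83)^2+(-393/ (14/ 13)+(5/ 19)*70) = -3917947/ 22078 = -177.46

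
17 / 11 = 1.55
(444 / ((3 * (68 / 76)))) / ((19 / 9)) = 1332 / 17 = 78.35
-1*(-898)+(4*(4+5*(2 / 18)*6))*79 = 3215.33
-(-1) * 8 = 8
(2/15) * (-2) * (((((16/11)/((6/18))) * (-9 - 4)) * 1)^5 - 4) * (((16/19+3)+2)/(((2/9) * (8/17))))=133892458156365327/15299845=8751229712.22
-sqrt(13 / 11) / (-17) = sqrt(143) / 187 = 0.06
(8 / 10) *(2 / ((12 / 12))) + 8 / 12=34 / 15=2.27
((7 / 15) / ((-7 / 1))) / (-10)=1 / 150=0.01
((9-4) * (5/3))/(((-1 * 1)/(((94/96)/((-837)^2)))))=-1175/100881936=-0.00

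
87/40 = 2.18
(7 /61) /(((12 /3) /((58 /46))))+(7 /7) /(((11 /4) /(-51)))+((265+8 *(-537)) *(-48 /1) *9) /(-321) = -35955463453 /6605324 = -5443.41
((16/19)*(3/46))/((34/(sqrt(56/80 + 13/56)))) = 9*sqrt(2030)/260015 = 0.00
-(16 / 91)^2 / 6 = -128 / 24843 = -0.01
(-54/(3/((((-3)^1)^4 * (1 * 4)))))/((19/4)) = -23328/19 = -1227.79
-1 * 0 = 0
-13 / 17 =-0.76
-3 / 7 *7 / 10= -3 / 10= -0.30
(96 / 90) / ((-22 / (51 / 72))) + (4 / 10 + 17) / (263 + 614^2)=-0.03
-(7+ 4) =-11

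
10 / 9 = 1.11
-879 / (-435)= 293 / 145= 2.02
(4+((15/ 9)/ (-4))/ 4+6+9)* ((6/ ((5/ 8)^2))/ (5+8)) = 7256/ 325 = 22.33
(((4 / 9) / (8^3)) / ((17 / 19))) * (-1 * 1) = -19 / 19584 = -0.00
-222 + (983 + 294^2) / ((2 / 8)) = 349454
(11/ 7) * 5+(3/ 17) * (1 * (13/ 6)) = 1961/ 238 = 8.24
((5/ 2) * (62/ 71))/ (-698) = -0.00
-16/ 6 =-8/ 3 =-2.67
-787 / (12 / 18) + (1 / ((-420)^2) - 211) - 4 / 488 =-14973184739 / 10760400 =-1391.51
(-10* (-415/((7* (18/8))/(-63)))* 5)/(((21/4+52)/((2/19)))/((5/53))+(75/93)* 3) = -102920000/7151693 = -14.39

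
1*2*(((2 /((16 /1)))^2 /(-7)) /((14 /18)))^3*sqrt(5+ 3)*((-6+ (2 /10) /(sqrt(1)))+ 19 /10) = 28431*sqrt(2) /77102448640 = 0.00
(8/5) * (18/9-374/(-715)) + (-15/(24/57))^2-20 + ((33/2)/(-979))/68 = 39437990909/31470400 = 1253.18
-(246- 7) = -239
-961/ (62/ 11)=-341/ 2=-170.50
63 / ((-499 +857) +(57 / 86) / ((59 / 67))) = 319662 / 1820311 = 0.18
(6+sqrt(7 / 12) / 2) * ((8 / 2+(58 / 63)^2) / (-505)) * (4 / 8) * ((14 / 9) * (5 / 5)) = -7696 / 171801 - 962 * sqrt(21) / 1546209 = -0.05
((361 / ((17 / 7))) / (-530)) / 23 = -2527 / 207230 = -0.01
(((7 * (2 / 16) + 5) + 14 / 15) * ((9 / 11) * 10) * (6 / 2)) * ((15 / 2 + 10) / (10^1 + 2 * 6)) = 257355 / 1936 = 132.93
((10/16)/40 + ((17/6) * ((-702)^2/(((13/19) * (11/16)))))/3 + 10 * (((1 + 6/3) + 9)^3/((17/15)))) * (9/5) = 108216540819/59840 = 1808431.50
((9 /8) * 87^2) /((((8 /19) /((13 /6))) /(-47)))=-263605563 /128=-2059418.46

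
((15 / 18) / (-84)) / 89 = -5 / 44856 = -0.00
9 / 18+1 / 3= 5 / 6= 0.83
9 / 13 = 0.69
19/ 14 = 1.36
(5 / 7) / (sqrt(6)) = 5*sqrt(6) / 42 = 0.29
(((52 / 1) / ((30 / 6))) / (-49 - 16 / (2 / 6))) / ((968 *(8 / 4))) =-13 / 234740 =-0.00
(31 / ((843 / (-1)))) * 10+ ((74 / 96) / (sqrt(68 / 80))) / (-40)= -310 / 843 -37 * sqrt(85) / 16320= -0.39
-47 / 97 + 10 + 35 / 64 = 62467 / 6208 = 10.06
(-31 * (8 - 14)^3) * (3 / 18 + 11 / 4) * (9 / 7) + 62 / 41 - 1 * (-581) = 1053393 / 41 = 25692.51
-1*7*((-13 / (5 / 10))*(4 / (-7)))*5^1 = -520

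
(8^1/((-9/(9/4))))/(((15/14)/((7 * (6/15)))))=-392/75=-5.23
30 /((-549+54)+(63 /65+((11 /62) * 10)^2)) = -1873950 /30663007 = -0.06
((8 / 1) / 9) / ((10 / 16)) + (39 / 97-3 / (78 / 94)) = -1.79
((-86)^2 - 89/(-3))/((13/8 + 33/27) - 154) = -534648/10883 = -49.13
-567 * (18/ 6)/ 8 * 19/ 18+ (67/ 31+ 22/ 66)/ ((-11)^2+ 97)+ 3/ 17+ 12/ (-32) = -619349285/ 2757264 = -224.62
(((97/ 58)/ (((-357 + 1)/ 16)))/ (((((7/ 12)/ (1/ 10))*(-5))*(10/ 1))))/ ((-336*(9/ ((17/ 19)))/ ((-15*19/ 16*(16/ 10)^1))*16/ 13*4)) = 21437/ 48564096000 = 0.00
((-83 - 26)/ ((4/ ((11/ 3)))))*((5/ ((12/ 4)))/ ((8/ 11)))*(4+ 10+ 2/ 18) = -8375015/ 2592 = -3231.10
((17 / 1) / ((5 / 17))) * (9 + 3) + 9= 3513 / 5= 702.60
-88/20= -22/5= -4.40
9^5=59049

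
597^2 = 356409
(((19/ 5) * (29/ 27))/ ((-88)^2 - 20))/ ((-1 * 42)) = -551/ 43795080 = -0.00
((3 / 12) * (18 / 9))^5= 1 / 32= 0.03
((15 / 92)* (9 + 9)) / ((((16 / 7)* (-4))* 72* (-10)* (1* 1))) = 21 / 47104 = 0.00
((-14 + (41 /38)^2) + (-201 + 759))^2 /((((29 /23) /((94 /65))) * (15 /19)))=669907164101209 /1551505800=431778.70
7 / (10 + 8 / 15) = 105 / 158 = 0.66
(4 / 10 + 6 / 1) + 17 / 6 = 277 / 30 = 9.23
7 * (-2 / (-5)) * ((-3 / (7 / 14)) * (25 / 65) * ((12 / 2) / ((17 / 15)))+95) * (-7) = -358582 / 221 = -1622.54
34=34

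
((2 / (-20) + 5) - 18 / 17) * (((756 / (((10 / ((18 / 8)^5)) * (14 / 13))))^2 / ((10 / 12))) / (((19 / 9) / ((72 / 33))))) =22721527664569179693 / 291061760000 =78064283.21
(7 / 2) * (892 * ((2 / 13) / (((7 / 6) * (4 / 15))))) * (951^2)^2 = 16416079257836070 / 13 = 1262775327525851.54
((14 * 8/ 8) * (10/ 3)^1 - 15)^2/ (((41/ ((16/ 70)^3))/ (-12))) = -739328/ 210945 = -3.50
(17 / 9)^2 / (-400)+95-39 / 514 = 790339927 / 8326800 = 94.92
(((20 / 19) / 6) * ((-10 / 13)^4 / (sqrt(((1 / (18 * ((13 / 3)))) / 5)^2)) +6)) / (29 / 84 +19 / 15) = 438454800 / 28260011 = 15.52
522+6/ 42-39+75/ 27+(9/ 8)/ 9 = 244967/ 504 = 486.05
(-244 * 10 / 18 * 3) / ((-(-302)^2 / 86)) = 26230 / 68403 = 0.38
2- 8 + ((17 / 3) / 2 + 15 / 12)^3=107281 / 1728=62.08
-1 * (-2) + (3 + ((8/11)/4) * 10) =75/11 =6.82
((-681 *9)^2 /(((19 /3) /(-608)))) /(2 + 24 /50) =-45077569200 /31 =-1454115135.48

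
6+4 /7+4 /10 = 244 /35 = 6.97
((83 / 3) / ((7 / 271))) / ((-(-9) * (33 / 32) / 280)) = 28791040 / 891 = 32313.18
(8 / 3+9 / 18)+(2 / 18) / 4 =115 / 36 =3.19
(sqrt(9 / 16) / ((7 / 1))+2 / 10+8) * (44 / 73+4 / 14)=264001 / 35770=7.38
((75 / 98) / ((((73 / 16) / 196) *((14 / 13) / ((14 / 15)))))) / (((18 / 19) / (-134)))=-2647840 / 657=-4030.20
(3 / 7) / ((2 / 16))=24 / 7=3.43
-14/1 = -14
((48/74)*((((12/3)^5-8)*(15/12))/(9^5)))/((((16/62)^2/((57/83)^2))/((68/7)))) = 3745012195/3902156937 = 0.96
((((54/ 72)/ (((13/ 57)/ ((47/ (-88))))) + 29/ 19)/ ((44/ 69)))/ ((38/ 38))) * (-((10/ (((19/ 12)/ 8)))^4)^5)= 4765100473325351489147610545883847721169715200000000000000000000/ 1123451536725676052524818847087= 4241482892277970882606707000000000.00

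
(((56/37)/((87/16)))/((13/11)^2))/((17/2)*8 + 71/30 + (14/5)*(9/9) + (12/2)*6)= 216832/118775735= 0.00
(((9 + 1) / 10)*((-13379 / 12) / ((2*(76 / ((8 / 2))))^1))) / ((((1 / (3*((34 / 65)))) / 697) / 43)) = -6816694153 / 4940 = -1379897.60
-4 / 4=-1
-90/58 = -45/29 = -1.55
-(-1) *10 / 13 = 10 / 13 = 0.77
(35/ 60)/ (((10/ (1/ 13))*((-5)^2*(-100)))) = -7/ 3900000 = -0.00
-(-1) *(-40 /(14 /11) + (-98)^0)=-213 /7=-30.43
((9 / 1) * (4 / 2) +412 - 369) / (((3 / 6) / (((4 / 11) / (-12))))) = -122 / 33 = -3.70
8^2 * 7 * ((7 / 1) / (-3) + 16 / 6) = 149.33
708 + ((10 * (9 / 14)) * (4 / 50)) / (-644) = 7979151 / 11270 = 708.00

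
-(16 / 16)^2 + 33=32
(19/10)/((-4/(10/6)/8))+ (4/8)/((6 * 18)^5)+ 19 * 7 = 3722297794561/29386561536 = 126.67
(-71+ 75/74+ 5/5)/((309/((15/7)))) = -25525/53354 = -0.48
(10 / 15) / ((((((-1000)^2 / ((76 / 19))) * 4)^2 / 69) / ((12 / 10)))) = 69 / 1250000000000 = 0.00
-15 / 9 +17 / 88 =-389 / 264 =-1.47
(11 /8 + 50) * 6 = 1233 /4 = 308.25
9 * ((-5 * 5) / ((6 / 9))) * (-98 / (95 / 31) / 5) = 41013 / 19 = 2158.58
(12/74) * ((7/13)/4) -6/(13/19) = -8415/962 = -8.75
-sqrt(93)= -9.64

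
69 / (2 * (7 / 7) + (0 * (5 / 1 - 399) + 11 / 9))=621 / 29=21.41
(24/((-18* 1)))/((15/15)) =-4/3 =-1.33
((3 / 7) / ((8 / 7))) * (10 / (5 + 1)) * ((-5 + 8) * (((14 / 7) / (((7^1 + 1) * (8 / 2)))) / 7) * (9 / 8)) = 135 / 7168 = 0.02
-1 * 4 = -4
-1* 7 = -7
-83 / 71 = -1.17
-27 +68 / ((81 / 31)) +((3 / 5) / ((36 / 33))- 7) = -12029 / 1620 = -7.43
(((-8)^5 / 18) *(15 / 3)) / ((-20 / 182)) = 745472 / 9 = 82830.22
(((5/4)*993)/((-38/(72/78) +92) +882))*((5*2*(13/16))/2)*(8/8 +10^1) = 10649925/179104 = 59.46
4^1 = 4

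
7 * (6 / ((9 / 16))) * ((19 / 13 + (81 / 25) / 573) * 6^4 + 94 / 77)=291023719744 / 2048475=142068.48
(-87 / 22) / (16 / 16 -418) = 0.01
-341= -341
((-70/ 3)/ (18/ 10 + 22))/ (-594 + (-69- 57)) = 0.00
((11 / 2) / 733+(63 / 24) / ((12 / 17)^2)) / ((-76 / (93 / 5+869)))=-3295150649 / 53479680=-61.62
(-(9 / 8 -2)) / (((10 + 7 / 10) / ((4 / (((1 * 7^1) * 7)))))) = 5 / 749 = 0.01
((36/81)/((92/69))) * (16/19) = 16/57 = 0.28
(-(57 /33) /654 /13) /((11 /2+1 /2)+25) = -19 /2899182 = -0.00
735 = 735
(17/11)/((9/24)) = 136/33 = 4.12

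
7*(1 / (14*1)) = 1 / 2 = 0.50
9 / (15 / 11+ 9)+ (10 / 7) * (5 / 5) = 611 / 266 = 2.30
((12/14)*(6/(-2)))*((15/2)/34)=-135/238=-0.57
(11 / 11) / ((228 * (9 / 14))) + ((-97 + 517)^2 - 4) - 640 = 180325663 / 1026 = 175756.01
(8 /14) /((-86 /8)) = -16 /301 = -0.05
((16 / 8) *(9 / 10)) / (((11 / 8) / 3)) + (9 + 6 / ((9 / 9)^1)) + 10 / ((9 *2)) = 9644 / 495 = 19.48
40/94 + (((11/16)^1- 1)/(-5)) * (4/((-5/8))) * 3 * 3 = -746/235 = -3.17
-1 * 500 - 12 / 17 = -8512 / 17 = -500.71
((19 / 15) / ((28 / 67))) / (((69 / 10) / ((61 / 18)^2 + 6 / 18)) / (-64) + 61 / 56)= 293192 / 104487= 2.81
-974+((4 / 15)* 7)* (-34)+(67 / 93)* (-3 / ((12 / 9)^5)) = -494244343 / 476160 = -1037.98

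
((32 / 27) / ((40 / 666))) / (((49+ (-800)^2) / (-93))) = -0.00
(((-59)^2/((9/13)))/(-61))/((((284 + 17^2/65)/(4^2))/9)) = -47063120/1143689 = -41.15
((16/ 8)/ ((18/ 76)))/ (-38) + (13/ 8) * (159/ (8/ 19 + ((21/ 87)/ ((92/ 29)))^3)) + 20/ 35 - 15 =235072786481/ 392869323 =598.35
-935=-935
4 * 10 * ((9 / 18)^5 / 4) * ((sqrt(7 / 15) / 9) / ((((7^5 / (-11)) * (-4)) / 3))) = 11 * sqrt(105) / 9680832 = 0.00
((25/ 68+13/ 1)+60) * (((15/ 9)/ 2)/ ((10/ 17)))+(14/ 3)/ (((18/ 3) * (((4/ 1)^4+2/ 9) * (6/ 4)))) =5752429/ 55344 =103.94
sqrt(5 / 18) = sqrt(10) / 6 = 0.53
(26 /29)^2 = 676 /841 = 0.80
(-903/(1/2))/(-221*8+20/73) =65919/64522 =1.02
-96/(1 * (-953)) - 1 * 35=-34.90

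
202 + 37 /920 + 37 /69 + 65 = 738511 /2760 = 267.58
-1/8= -0.12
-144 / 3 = -48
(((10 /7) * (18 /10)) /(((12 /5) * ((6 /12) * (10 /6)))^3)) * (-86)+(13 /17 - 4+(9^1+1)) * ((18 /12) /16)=-102849 /3808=-27.01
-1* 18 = -18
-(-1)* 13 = 13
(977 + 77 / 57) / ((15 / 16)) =892256 / 855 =1043.57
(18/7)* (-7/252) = -1/14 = -0.07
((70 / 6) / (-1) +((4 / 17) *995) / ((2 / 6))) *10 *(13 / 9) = 4579250 / 459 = 9976.58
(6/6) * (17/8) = 17/8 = 2.12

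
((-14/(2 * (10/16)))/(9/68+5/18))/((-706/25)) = 0.97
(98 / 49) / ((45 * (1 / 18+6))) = 4 / 545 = 0.01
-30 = -30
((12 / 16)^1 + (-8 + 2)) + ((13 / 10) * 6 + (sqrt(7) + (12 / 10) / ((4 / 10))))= sqrt(7) + 111 / 20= 8.20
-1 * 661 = -661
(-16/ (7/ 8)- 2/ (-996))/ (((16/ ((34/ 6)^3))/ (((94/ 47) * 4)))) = -313139881/ 188244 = -1663.48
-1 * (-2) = 2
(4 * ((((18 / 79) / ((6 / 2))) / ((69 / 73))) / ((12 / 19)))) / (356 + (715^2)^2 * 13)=2774 / 18520115959229931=0.00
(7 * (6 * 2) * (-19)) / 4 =-399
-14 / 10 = -7 / 5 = -1.40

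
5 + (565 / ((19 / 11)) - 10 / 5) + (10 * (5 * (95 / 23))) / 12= 910661 / 2622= 347.32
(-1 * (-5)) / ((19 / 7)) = 35 / 19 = 1.84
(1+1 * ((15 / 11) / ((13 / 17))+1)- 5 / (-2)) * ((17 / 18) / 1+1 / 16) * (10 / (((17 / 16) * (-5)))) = -86855 / 7293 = -11.91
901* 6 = 5406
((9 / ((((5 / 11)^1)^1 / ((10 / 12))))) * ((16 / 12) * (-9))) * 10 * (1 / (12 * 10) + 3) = -11913 / 2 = -5956.50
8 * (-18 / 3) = -48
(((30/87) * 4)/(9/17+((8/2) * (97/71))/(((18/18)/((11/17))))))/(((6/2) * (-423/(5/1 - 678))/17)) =3.06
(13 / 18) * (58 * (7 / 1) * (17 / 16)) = 44863 / 144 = 311.55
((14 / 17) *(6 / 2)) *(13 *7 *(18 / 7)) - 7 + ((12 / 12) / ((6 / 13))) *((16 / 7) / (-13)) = 203753 / 357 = 570.74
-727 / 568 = -1.28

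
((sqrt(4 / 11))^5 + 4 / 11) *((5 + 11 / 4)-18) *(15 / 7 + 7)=-2624 / 77-20992 *sqrt(11) / 9317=-41.55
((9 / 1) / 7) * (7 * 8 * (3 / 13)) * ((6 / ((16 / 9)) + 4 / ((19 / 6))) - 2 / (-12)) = 19719 / 247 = 79.83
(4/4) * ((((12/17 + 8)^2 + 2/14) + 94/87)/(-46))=-13554841/8096046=-1.67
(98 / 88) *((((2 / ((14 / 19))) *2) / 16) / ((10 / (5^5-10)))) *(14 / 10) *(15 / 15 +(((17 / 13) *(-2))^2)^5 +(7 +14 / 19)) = 2468902.98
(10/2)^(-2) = 1/25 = 0.04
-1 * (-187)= 187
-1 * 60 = -60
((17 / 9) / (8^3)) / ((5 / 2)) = 17 / 11520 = 0.00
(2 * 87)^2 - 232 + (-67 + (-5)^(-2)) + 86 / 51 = 38222876 / 1275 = 29978.73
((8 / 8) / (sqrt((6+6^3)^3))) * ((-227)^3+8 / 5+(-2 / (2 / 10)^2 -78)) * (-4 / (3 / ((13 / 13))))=19495349 * sqrt(222) / 61605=4715.11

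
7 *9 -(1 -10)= 72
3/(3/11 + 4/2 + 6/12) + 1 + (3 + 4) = 554/61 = 9.08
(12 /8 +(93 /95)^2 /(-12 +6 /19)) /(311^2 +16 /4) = 24921 /1699941875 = 0.00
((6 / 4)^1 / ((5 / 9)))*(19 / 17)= 513 / 170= 3.02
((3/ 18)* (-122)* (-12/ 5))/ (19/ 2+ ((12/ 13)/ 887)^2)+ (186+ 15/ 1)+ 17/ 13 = 34064572811634/ 164210510555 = 207.44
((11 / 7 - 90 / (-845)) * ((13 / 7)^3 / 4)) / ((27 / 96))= 206440 / 21609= 9.55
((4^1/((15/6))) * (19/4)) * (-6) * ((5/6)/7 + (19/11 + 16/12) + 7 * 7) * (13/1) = -11908858/385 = -30932.10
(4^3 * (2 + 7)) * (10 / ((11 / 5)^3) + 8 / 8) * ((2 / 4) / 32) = 23229 / 1331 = 17.45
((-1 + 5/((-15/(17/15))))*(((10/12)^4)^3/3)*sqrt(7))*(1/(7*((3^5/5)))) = -7568359375*sqrt(7)/49986541172736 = -0.00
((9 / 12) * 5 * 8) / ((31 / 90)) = 2700 / 31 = 87.10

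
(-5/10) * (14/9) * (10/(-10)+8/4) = -7/9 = -0.78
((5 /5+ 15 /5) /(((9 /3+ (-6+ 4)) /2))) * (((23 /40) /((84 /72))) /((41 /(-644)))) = -12696 /205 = -61.93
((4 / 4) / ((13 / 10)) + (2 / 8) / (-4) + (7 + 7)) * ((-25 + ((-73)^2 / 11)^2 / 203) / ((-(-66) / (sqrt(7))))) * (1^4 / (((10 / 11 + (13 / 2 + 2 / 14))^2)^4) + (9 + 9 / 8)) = 1645779116193742445540734989073759519 * sqrt(7) / 644894017124366405792902339287168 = 6752.00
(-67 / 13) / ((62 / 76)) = -2546 / 403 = -6.32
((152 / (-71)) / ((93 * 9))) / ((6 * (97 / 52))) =-3952 / 17293257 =-0.00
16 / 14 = 8 / 7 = 1.14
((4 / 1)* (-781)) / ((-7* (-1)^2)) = 3124 / 7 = 446.29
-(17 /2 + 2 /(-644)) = -1368 /161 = -8.50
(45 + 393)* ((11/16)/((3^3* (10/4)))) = 803/180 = 4.46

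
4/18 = 2/9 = 0.22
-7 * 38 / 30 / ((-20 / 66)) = 1463 / 50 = 29.26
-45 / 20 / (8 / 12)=-27 / 8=-3.38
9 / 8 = 1.12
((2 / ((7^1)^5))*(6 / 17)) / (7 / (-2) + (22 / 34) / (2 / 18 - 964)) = -208200 / 17353614061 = -0.00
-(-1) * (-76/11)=-76/11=-6.91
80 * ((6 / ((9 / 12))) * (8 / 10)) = 512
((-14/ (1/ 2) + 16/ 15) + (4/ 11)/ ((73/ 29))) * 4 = -1290688/ 12045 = -107.16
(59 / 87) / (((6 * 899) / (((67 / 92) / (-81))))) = -3953 / 3497059656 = -0.00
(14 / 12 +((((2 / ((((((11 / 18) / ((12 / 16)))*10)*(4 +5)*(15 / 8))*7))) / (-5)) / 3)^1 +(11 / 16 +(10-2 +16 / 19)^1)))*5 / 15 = 3.57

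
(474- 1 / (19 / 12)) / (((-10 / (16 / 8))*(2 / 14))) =-62958 / 95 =-662.72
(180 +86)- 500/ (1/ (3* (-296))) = 444266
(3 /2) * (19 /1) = 28.50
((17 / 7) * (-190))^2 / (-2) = -5216450 / 49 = -106458.16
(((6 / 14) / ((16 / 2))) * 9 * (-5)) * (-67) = 9045 / 56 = 161.52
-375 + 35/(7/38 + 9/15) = -49225/149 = -330.37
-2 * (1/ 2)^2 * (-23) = 11.50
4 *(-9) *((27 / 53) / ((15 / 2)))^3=-209952 / 18609625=-0.01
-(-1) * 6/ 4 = 3/ 2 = 1.50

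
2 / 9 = 0.22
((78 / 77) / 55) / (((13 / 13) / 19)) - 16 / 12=-12494 / 12705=-0.98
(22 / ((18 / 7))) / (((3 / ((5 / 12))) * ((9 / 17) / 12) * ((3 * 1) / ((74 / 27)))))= 484330 / 19683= 24.61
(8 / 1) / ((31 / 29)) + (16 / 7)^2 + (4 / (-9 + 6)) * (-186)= 396016 / 1519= 260.71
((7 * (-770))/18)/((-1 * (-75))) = -539/135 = -3.99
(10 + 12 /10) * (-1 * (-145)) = 1624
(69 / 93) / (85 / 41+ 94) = 943 / 122109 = 0.01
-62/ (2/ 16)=-496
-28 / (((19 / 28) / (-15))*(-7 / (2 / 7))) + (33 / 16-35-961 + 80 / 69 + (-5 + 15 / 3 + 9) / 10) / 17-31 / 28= -1057317551 / 12480720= -84.72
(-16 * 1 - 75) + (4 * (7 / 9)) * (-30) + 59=-376 / 3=-125.33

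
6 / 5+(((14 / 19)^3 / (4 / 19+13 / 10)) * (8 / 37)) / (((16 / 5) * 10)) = 3290722 / 2738185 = 1.20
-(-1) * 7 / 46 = 0.15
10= 10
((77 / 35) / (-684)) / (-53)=11 / 181260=0.00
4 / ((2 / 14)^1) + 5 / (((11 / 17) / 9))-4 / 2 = 1051 / 11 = 95.55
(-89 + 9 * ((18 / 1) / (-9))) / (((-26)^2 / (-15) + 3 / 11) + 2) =17655 / 7061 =2.50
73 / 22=3.32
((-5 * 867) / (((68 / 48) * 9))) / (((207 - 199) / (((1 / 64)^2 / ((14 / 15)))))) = -1275 / 114688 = -0.01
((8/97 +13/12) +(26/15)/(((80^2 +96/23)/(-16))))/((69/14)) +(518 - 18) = 500.24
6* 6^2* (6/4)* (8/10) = 1296/5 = 259.20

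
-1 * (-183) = 183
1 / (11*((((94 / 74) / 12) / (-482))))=-413.94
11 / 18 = 0.61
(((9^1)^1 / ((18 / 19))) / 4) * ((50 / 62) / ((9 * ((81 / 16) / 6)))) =1900 / 7533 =0.25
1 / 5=0.20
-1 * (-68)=68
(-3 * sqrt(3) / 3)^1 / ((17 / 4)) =-4 * sqrt(3) / 17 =-0.41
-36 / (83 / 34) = -14.75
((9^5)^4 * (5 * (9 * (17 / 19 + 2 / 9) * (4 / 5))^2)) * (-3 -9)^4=147150550149367076400053293056 / 1805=81523850498264308254877170.00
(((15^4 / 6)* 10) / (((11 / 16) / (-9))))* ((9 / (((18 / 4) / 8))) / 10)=-19440000 / 11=-1767272.73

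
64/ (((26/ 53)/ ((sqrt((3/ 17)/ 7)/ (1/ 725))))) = 1229600*sqrt(357)/ 1547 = 15017.85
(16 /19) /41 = 16 /779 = 0.02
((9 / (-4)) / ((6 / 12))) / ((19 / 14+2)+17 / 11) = -0.92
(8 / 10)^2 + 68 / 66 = 1378 / 825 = 1.67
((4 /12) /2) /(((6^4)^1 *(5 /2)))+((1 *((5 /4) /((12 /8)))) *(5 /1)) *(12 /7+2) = 2106007 /136080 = 15.48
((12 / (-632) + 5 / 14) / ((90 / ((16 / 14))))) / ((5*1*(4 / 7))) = 187 / 124425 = 0.00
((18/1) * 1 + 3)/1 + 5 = 26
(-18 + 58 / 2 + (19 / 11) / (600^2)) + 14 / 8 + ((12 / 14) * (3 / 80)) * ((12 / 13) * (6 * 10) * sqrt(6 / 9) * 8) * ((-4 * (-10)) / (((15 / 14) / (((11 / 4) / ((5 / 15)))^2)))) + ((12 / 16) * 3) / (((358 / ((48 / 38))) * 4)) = 171743284619 / 13467960000 + 156816 * sqrt(6) / 13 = 29560.38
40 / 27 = 1.48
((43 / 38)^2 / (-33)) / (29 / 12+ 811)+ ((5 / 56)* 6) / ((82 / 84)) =40560239 / 73916194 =0.55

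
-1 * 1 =-1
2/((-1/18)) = -36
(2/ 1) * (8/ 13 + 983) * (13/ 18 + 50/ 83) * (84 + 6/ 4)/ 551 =25305473/ 62582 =404.36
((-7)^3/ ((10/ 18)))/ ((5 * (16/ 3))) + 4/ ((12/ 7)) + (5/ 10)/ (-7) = -175481/ 8400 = -20.89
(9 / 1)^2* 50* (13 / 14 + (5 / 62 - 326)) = -285618150 / 217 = -1316212.67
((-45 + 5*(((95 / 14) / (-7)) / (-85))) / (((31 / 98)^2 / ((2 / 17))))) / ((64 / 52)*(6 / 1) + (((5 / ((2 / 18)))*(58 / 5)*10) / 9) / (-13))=47695375 / 33605209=1.42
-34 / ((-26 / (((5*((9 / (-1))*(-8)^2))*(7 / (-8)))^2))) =107956800 / 13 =8304369.23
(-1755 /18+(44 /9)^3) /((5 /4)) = 56426 /3645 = 15.48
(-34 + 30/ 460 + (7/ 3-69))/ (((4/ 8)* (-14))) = 13883/ 966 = 14.37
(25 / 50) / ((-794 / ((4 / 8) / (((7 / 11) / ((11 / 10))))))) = -121 / 222320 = -0.00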